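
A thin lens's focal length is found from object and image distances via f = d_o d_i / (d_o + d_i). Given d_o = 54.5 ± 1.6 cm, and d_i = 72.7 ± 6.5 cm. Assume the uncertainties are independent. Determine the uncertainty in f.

1.30 cm

∂f/∂d_o = (d_i/(d_o+d_i))² = 0.327;  ∂f/∂d_i = (d_o/(d_o+d_i))² = 0.184
δf = √((∂f/∂d_o · δd_o)² + (∂f/∂d_i · δd_i)²) = √(0.273 + 1.42) = 1.30 cm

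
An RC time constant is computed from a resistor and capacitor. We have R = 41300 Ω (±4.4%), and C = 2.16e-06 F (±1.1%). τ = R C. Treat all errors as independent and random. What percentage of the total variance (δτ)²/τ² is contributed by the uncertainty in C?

(δτ/τ)² = (1·δR/R)² + (1·δC/C)²
  R term: (1×0.0440)² = 0.00194
  C term: (1×0.0110)² = 0.000121
Total = 0.00206. Share from C = 0.000121/0.00206 = 0.0588.

5.88%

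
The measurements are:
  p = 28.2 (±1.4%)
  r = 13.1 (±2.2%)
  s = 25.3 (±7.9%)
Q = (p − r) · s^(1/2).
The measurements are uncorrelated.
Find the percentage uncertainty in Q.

Let u = p − r = 15.1. δu = √(δp² + δr²) = √(0.156 + 0.0831) = 0.489, so δu/u = 0.0324.
Q is then a monomial in u, s:
δQ/Q = √((δu/u)² + (½·δs/s)²) = √(0.00105 + 0.00156) = 0.0511

5.11%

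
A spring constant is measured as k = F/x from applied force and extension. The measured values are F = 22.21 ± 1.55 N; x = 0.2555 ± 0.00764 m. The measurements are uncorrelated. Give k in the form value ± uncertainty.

86.93 ± 6.60 N/m

Each factor contributes (exponent × relative error)² to (δk/k)²:
  (1·δF/F)² = (1×0.0698)² = 0.00487;  (-1·δx/x)² = (-1×0.0299)² = 0.000894
δk/k = √(0.00576) = 0.0759
k = 86.93 N/m, so δk = 0.0759 × 86.93 = 6.60 N/m.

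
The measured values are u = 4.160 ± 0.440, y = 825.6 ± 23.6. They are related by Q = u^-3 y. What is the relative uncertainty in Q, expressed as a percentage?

31.9%

Since Q is a product/quotient, work with relative uncertainties:
  (-3·δu/u)² = (-3×0.106)² = 0.101;  (1·δy/y)² = (1×0.0286)² = 0.000817
δQ/Q = √(0.102) = 0.319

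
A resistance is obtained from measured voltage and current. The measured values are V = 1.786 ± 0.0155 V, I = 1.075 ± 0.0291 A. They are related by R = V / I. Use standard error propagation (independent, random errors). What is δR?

Each factor contributes (exponent × relative error)² to (δR/R)²:
  (1·δV/V)² = (1×0.00868)² = 7.53e-05;  (-1·δI/I)² = (-1×0.0271)² = 0.000733
δR/R = √(0.000808) = 0.0284
R = 1.661 Ω, so δR = 0.0284 × 1.661 = 0.0472 Ω.

0.0472 Ω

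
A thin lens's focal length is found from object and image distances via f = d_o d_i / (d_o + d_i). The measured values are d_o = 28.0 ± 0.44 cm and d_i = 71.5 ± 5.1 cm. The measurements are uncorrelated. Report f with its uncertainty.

∂f/∂d_o = (d_i/(d_o+d_i))² = 0.516;  ∂f/∂d_i = (d_o/(d_o+d_i))² = 0.0792
δf = √((∂f/∂d_o · δd_o)² + (∂f/∂d_i · δd_i)²) = √(0.0516 + 0.163) = 0.463 cm
f = 20.1 cm.

20.1 ± 0.463 cm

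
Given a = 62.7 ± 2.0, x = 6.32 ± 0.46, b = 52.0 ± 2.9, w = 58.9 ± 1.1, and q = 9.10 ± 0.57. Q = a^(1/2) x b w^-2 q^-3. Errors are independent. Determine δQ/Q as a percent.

Products/powers → add relative errors in quadrature, weighted by exponent:
  (½·δa/a)² = (0.5×0.0319)² = 0.000254;  (1·δx/x)² = (1×0.0728)² = 0.00530;  (1·δb/b)² = (1×0.0558)² = 0.00311;  (-2·δw/w)² = (-2×0.0187)² = 0.00140;  (-3·δq/q)² = (-3×0.0626)² = 0.0353
δQ/Q = √(0.0454) = 0.213

21.3%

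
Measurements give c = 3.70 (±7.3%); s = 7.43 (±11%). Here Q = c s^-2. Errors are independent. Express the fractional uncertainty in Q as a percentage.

23.2%

Each factor contributes (exponent × relative error)² to (δQ/Q)²:
  (1·δc/c)² = (1×0.0730)² = 0.00533;  (-2·δs/s)² = (-2×0.110)² = 0.0484
δQ/Q = √(0.0537) = 0.232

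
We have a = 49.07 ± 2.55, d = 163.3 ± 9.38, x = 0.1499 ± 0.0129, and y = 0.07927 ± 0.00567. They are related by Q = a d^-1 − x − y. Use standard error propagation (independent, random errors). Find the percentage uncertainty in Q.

38.2%

Let p = a·d^-1 = 0.3005. δp/p = √((1·δa/a)² + (-1·δd/d)²) = √(0.00270 + 0.00330) = 0.0775, so δp = 0.0233.
Q = p − x − y: δQ = √(δp² + δx² + δy²) = √(0.000542 + 0.000166 + 3.21e-05) = 0.0272
Q = 0.07132, so δQ/Q = 0.0272/0.07132 = 0.382.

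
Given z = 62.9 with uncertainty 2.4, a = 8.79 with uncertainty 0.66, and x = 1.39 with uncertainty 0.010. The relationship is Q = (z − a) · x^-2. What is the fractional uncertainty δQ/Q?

0.0482

Let u = z − a = 54.1. δu = √(δz² + δa²) = √(5.76 + 0.436) = 2.49, so δu/u = 0.0460.
Q is then a monomial in u, x:
δQ/Q = √((δu/u)² + (-2·δx/x)²) = √(0.00212 + 0.000207) = 0.0482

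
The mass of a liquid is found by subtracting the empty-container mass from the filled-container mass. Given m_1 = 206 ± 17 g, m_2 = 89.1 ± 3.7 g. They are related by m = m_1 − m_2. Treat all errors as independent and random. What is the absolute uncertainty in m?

m is a linear combination, so absolute uncertainties add in quadrature:
  (δm_1)² = 289;  (δm_2)² = 13.7
δm = √(303) = 17.4 g

17.4 g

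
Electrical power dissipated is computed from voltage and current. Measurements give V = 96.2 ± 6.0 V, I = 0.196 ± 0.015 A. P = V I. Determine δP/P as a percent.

Products/powers → add relative errors in quadrature, weighted by exponent:
  (1·δV/V)² = (1×0.0624)² = 0.00389;  (1·δI/I)² = (1×0.0765)² = 0.00586
δP/P = √(0.00975) = 0.0987

9.87%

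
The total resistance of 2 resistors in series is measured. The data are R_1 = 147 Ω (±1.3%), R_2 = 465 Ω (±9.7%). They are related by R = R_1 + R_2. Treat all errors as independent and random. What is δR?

For a sum/difference, combine absolute errors in quadrature:
  (δR_1)² = 3.65;  (δR_2)² = 2030
δR = √(2040) = 45.1 Ω

45.1 Ω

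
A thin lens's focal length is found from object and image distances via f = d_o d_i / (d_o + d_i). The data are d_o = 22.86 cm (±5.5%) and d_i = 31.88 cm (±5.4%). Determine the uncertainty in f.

0.522 cm

∂f/∂d_o = (d_i/(d_o+d_i))² = 0.339;  ∂f/∂d_i = (d_o/(d_o+d_i))² = 0.174
δf = √((∂f/∂d_o · δd_o)² + (∂f/∂d_i · δd_i)²) = √(0.182 + 0.0901) = 0.522 cm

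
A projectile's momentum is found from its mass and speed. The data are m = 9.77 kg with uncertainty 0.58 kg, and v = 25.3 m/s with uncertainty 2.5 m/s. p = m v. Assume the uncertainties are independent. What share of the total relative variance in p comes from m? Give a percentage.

26.5%

(δp/p)² = (1·δm/m)² + (1·δv/v)²
  m term: (1×0.0594)² = 0.00352
  v term: (1×0.0988)² = 0.00976
Total = 0.0133. Share from m = 0.00352/0.0133 = 0.265.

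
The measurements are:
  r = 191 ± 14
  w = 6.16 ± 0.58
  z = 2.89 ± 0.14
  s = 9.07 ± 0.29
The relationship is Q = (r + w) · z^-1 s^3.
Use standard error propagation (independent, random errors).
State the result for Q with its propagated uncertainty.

50900 ± 6560

Let u = r + w = 197. δu = √(δr² + δw²) = √(196 + 0.336) = 14.0, so δu/u = 0.0711.
Q is then a monomial in u, z, s:
δQ/Q = √((δu/u)² + (-1·δz/z)² + (3·δs/s)²) = √(0.00505 + 0.00235 + 0.00920) = 0.129
Q = 50900, so δQ = 0.129 × 50900 = 6560.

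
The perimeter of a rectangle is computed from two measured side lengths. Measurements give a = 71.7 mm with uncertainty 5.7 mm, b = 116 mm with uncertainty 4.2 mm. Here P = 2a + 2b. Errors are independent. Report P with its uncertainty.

375 ± 14.2 mm

For a sum/difference, combine absolute errors in quadrature:
  (2·δa)² = 130;  (2·δb)² = 70.6
δP = √(201) = 14.2 mm
P = 375 mm.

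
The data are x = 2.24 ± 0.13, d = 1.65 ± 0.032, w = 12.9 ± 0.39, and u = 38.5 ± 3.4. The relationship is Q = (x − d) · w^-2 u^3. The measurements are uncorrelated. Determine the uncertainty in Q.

71.6

Let h = x − d = 0.590. δh = √(δx² + δd²) = √(0.0169 + 0.00102) = 0.134, so δh/h = 0.227.
Q is then a monomial in h, w, u:
δQ/Q = √((δh/h)² + (-2·δw/w)² + (3·δu/u)²) = √(0.0515 + 0.00366 + 0.0702) = 0.354
Q = 202, so δQ = 0.354 × 202 = 71.6.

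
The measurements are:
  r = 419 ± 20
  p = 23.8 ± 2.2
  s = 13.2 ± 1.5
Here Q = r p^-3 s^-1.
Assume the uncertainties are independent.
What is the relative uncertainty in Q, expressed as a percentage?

30.3%

Each factor contributes (exponent × relative error)² to (δQ/Q)²:
  (1·δr/r)² = (1×0.0477)² = 0.00228;  (-3·δp/p)² = (-3×0.0924)² = 0.0769;  (-1·δs/s)² = (-1×0.114)² = 0.0129
δQ/Q = √(0.0921) = 0.303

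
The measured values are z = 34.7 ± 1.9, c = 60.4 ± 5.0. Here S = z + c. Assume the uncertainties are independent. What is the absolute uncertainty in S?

5.35

S is a linear combination, so absolute uncertainties add in quadrature:
  (δz)² = 3.61;  (δc)² = 25.0
δS = √(28.6) = 5.35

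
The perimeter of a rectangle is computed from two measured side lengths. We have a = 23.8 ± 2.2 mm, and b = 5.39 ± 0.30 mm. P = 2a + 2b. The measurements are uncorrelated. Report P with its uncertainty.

Sums and differences: (δP)² = Σ (cᵢ δxᵢ)².
  (2·δa)² = 19.4;  (2·δb)² = 0.360
δP = √(19.7) = 4.44 mm
P = 58.4 mm.

58.4 ± 4.44 mm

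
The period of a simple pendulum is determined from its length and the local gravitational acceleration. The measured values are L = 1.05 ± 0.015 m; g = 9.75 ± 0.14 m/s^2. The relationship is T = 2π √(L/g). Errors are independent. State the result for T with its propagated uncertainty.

Each factor contributes (exponent × relative error)² to (δT/T)²:
  (½·δL/L)² = (0.5×0.0143)² = 5.1e-05;  (−½·δg/g)² = (-0.5×0.0144)² = 5.15e-05
δT/T = √(0.000103) = 0.0101
T = 2.06 s, so δT = 0.0101 × 2.06 = 0.0209 s.

2.06 ± 0.0209 s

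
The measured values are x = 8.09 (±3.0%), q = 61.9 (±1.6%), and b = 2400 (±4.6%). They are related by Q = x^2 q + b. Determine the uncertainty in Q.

275

Let p = x^2·q = 4050. δp/p = √((2·δx/x)² + (1·δq/q)²) = √(0.00360 + 0.000256) = 0.0621, so δp = 252.
Q = p + b: δQ = √(δp² + δb²) = √(63300 + 12200) = 275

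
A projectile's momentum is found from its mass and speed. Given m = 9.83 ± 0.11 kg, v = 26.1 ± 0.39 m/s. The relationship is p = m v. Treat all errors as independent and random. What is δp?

For a monomial p ∝ m, v, fractional errors add in quadrature:
  (1·δm/m)² = (1×0.0112)² = 0.000125;  (1·δv/v)² = (1×0.0149)² = 0.000223
δp/p = √(0.000349) = 0.0187
p = 257 kg·m/s, so δp = 0.0187 × 257 = 4.79 kg·m/s.

4.79 kg·m/s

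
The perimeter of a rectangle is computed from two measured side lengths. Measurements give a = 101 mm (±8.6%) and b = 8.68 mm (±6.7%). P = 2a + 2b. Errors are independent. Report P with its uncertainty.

219 ± 17.4 mm

P is a linear combination, so absolute uncertainties add in quadrature:
  (2·δa)² = 302;  (2·δb)² = 1.35
δP = √(303) = 17.4 mm
P = 219 mm.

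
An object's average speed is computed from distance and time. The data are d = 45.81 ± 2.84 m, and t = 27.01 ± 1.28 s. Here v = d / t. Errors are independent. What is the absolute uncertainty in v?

0.132 m/s

Each factor contributes (exponent × relative error)² to (δv/v)²:
  (1·δd/d)² = (1×0.0620)² = 0.00384;  (-1·δt/t)² = (-1×0.0474)² = 0.00225
δv/v = √(0.00609) = 0.0780
v = 1.696 m/s, so δv = 0.0780 × 1.696 = 0.132 m/s.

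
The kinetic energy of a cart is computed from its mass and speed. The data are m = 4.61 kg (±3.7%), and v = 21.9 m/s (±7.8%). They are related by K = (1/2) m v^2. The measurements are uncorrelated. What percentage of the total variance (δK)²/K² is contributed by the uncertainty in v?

94.7%

(δK/K)² = (1·δm/m)² + (2·δv/v)²
  m term: (1×0.0370)² = 0.00137
  v term: (2×0.0780)² = 0.0243
Total = 0.0257. Share from v = 0.0243/0.0257 = 0.947.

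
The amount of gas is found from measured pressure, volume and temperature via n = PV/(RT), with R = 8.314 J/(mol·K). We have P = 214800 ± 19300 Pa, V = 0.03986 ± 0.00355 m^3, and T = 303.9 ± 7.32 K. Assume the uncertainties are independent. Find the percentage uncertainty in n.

Each factor contributes (exponent × relative error)² to (δn/n)²:
  (1·δP/P)² = (1×0.0899)² = 0.00807;  (1·δV/V)² = (1×0.0891)² = 0.00793;  (-1·δT/T)² = (-1×0.0241)² = 0.000580
δn/n = √(0.0166) = 0.129

12.9%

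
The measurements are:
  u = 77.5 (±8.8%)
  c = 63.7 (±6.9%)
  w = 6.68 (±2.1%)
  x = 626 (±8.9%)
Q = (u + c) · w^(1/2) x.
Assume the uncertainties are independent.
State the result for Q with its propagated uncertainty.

Let h = u + c = 141. δh = √(δu² + δc²) = √(46.5 + 19.3) = 8.11, so δh/h = 0.0575.
Q is then a monomial in h, w, x:
δQ/Q = √((δh/h)² + (½·δw/w)² + (1·δx/x)²) = √(0.00330 + 0.000110 + 0.00792) = 0.106
Q = 2.28e+05, so δQ = 0.106 × 2.28e+05 = 24300.

(2.28 ± 0.243) × 10^5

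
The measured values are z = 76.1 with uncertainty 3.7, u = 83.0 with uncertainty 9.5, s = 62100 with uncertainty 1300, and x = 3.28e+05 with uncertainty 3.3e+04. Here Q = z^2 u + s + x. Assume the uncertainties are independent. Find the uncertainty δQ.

79400

Let p = z^2·u = 4.81e+05. δp/p = √((2·δz/z)² + (1·δu/u)²) = √(0.00946 + 0.0131) = 0.150, so δp = 72200.
Q = p + s + x: δQ = √(δp² + δs² + δx²) = √(5.21e+09 + 1.69e+06 + 1.09e+09) = 79400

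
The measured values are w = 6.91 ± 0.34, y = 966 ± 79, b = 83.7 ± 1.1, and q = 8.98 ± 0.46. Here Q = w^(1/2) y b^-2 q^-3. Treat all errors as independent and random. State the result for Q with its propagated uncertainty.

Q is a product of powers, so relative uncertainties combine in quadrature:
  (½·δw/w)² = (0.5×0.0492)² = 0.000605;  (1·δy/y)² = (1×0.0818)² = 0.00669;  (-2·δb/b)² = (-2×0.0131)² = 0.000691;  (-3·δq/q)² = (-3×0.0512)² = 0.0236
δQ/Q = √(0.0316) = 0.178
Q = 0.000501, so δQ = 0.178 × 0.000501 = 8.9e-05.

(5.01 ± 0.890) × 10^-4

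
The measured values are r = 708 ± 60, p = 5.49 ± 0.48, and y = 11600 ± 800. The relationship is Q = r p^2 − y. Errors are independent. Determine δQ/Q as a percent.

Let w = r·p^2 = 21300. δw/w = √((1·δr/r)² + (2·δp/p)²) = √(0.00718 + 0.0306) = 0.194, so δw = 4150.
Q = w − y: δQ = √(δw² + δy²) = √(1.72e+07 + 6.4e+05) = 4220
Q = 9740, so δQ/Q = 4220/9740 = 0.434.

43.4%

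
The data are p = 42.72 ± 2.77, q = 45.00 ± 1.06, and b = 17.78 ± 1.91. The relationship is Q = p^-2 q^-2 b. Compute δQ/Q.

Products/powers → add relative errors in quadrature, weighted by exponent:
  (-2·δp/p)² = (-2×0.0648)² = 0.0168;  (-2·δq/q)² = (-2×0.0236)² = 0.00222;  (1·δb/b)² = (1×0.107)² = 0.0115
δQ/Q = √(0.0306) = 0.175

0.175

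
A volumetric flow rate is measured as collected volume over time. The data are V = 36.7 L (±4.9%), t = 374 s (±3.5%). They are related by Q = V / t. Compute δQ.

0.00591 L/s

For a monomial Q ∝ V, t^-1, fractional errors add in quadrature:
  (1·δV/V)² = (1×0.0490)² = 0.00240;  (-1·δt/t)² = (-1×0.0350)² = 0.00123
δQ/Q = √(0.00363) = 0.0602
Q = 0.0981 L/s, so δQ = 0.0602 × 0.0981 = 0.00591 L/s.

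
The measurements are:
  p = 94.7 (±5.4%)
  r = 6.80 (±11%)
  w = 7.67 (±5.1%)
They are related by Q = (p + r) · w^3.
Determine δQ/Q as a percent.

Let u = p + r = 102. δu = √(δp² + δr²) = √(26.2 + 0.560) = 5.17, so δu/u = 0.0509.
Q is then a monomial in u, w:
δQ/Q = √((δu/u)² + (3·δw/w)²) = √(0.00259 + 0.0234) = 0.161

16.1%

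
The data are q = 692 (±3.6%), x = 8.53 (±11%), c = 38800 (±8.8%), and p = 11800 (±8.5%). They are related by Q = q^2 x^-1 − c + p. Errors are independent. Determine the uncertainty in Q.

8190

Let w = q^2·x^-1 = 56100. δw/w = √((2·δq/q)² + (-1·δx/x)²) = √(0.00518 + 0.0121) = 0.131, so δw = 7380.
Q = w − c + p: δQ = √(δw² + δc² + δp²) = √(5.45e+07 + 1.17e+07 + 1.01e+06) = 8190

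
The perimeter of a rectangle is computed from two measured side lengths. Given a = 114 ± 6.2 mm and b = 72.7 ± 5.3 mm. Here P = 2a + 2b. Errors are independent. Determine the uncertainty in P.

16.3 mm

Sums and differences: (δP)² = Σ (cᵢ δxᵢ)².
  (2·δa)² = 154;  (2·δb)² = 112
δP = √(266) = 16.3 mm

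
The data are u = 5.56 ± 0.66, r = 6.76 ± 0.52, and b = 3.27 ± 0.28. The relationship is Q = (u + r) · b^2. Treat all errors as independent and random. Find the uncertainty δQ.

24.3

Let w = u + r = 12.3. δw = √(δu² + δr²) = √(0.436 + 0.270) = 0.840, so δw/w = 0.0682.
Q is then a monomial in w, b:
δQ/Q = √((δw/w)² + (2·δb/b)²) = √(0.00465 + 0.0293) = 0.184
Q = 132, so δQ = 0.184 × 132 = 24.3.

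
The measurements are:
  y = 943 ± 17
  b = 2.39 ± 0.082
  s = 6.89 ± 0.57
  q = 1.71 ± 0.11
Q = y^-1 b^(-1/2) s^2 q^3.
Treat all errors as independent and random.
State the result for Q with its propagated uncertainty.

0.163 ± 0.0416

Each factor contributes (exponent × relative error)² to (δQ/Q)²:
  (-1·δy/y)² = (-1×0.0180)² = 0.000325;  (−½·δb/b)² = (-0.5×0.0343)² = 0.000294;  (2·δs/s)² = (2×0.0827)² = 0.0274;  (3·δq/q)² = (3×0.0643)² = 0.0372
δQ/Q = √(0.0652) = 0.255
Q = 0.163, so δQ = 0.255 × 0.163 = 0.0416.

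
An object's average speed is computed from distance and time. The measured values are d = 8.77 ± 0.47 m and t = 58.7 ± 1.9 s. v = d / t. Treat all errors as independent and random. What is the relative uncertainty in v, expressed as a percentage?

Since v is a product/quotient, work with relative uncertainties:
  (1·δd/d)² = (1×0.0536)² = 0.00287;  (-1·δt/t)² = (-1×0.0324)² = 0.00105
δv/v = √(0.00392) = 0.0626

6.26%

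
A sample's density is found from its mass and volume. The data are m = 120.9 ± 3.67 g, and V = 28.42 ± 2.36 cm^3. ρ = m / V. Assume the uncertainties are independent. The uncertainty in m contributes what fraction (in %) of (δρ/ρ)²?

(δρ/ρ)² = (1·δm/m)² + (-1·δV/V)²
  m term: (1×0.0304)² = 0.000921
  V term: (-1×0.0830)² = 0.00690
Total = 0.00782. Share from m = 0.000921/0.00782 = 0.118.

11.8%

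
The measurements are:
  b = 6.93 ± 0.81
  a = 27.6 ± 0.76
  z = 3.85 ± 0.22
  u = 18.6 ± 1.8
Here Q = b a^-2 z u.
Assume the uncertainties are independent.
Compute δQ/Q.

0.171

Products/powers → add relative errors in quadrature, weighted by exponent:
  (1·δb/b)² = (1×0.117)² = 0.0137;  (-2·δa/a)² = (-2×0.0275)² = 0.00303;  (1·δz/z)² = (1×0.0571)² = 0.00327;  (1·δu/u)² = (1×0.0968)² = 0.00937
δQ/Q = √(0.0293) = 0.171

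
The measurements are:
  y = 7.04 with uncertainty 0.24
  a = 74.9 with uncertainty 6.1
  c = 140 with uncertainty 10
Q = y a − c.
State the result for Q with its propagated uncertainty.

387 ± 47.6

Let p = y·a = 527. δp/p = √((1·δy/y)² + (1·δa/a)²) = √(0.00116 + 0.00663) = 0.0883, so δp = 46.6.
Q = p − c: δQ = √(δp² + δc²) = √(2170 + 100) = 47.6
Q = 387.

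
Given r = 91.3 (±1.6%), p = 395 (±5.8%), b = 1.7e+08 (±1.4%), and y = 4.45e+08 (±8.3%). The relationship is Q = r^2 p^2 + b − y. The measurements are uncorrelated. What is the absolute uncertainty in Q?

1.61e+08

Let w = r^2·p^2 = 1.3e+09. δw/w = √((2·δr/r)² + (2·δp/p)²) = √(0.00102 + 0.0135) = 0.120, so δw = 1.57e+08.
Q = w + b − y: δQ = √(δw² + δb² + δy²) = √(2.45e+16 + 5.66e+12 + 1.36e+15) = 1.61e+08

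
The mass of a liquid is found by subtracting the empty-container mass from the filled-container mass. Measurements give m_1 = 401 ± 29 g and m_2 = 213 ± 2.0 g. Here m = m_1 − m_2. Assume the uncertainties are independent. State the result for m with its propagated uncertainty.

For a sum/difference, combine absolute errors in quadrature:
  (δm_1)² = 841;  (δm_2)² = 4.00
δm = √(845) = 29.1 g
m = 188 g.

188 ± 29.1 g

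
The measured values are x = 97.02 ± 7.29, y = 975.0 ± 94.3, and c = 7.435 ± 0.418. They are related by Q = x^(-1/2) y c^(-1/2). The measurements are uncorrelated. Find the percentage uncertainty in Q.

Relative error in a monomial: (δQ/Q)² = Σ (nᵢ · δxᵢ/xᵢ)².
  (−½·δx/x)² = (-0.5×0.0751)² = 0.00141;  (1·δy/y)² = (1×0.0967)² = 0.00935;  (−½·δc/c)² = (-0.5×0.0562)² = 0.000790
δQ/Q = √(0.0116) = 0.107

10.7%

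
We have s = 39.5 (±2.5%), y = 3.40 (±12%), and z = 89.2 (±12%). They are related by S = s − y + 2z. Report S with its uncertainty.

214 ± 21.4

Each term contributes (cᵢ δxᵢ)² to (δS)²:
  (δs)² = 0.975;  (δy)² = 0.166;  (2·δz)² = 458
δS = √(459) = 21.4
S = 214.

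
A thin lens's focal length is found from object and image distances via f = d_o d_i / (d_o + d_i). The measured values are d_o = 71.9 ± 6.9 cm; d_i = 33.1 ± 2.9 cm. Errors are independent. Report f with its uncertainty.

∂f/∂d_o = (d_i/(d_o+d_i))² = 0.0994;  ∂f/∂d_i = (d_o/(d_o+d_i))² = 0.469
δf = √((∂f/∂d_o · δd_o)² + (∂f/∂d_i · δd_i)²) = √(0.470 + 1.85) = 1.52 cm
f = 22.7 cm.

22.7 ± 1.52 cm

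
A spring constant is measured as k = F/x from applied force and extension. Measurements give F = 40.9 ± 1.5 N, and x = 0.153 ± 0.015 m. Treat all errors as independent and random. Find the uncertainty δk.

Each factor contributes (exponent × relative error)² to (δk/k)²:
  (1·δF/F)² = (1×0.0367)² = 0.00135;  (-1·δx/x)² = (-1×0.0980)² = 0.00961
δk/k = √(0.0110) = 0.105
k = 267 N/m, so δk = 0.105 × 267 = 28.0 N/m.

28.0 N/m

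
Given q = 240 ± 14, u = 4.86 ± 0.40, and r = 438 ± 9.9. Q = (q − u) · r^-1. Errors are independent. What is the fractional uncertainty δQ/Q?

0.0637

Let w = q − u = 235. δw = √(δq² + δu²) = √(196 + 0.160) = 14.0, so δw/w = 0.0596.
Q is then a monomial in w, r:
δQ/Q = √((δw/w)² + (-1·δr/r)²) = √(0.00355 + 0.000511) = 0.0637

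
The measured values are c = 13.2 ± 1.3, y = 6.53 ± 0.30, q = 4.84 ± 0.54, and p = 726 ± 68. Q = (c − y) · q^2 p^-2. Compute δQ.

Let u = c − y = 6.67. δu = √(δc² + δy²) = √(1.69 + 0.0900) = 1.33, so δu/u = 0.200.
Q is then a monomial in u, q, p:
δQ/Q = √((δu/u)² + (2·δq/q)² + (-2·δp/p)²) = √(0.0400 + 0.0498 + 0.0351) = 0.353
Q = 0.000296, so δQ = 0.353 × 0.000296 = 0.000105.

0.000105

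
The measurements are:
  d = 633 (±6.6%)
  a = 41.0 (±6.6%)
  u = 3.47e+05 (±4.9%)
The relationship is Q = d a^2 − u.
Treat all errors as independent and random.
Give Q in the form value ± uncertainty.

Let p = d·a^2 = 1.06e+06. δp/p = √((1·δd/d)² + (2·δa/a)²) = √(0.00436 + 0.0174) = 0.148, so δp = 1.57e+05.
Q = p − u: δQ = √(δp² + δu²) = √(2.47e+10 + 2.89e+08) = 1.58e+05
Q = 7.17e+05.

(7.17 ± 1.58) × 10^5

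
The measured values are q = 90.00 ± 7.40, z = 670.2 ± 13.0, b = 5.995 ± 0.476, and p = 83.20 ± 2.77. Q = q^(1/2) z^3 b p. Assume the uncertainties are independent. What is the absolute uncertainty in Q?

Q is a product of powers, so relative uncertainties combine in quadrature:
  (½·δq/q)² = (0.5×0.0822)² = 0.00169;  (3·δz/z)² = (3×0.0194)² = 0.00339;  (1·δb/b)² = (1×0.0794)² = 0.00630;  (1·δp/p)² = (1×0.0333)² = 0.00111
δQ/Q = √(0.0125) = 0.112
Q = 1.424e+12, so δQ = 0.112 × 1.424e+12 = 1.59e+11.

1.59e+11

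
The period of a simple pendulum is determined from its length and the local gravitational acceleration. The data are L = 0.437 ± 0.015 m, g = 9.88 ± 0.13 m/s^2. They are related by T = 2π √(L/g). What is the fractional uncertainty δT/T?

0.0184

Products/powers → add relative errors in quadrature, weighted by exponent:
  (½·δL/L)² = (0.5×0.0343)² = 0.000295;  (−½·δg/g)² = (-0.5×0.0132)² = 4.33e-05
δT/T = √(0.000338) = 0.0184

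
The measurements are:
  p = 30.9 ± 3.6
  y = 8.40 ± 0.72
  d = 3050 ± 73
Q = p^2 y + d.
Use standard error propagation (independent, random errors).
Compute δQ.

Let w = p^2·y = 8020. δw/w = √((2·δp/p)² + (1·δy/y)²) = √(0.0543 + 0.00735) = 0.248, so δw = 1990.
Q = w + d: δQ = √(δw² + δd²) = √(3.97e+06 + 5330) = 1990

1990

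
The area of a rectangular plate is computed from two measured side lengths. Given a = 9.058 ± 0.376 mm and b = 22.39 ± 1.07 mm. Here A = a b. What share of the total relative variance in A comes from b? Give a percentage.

(δA/A)² = (1·δa/a)² + (1·δb/b)²
  a term: (1×0.0415)² = 0.00172
  b term: (1×0.0478)² = 0.00228
Total = 0.00401. Share from b = 0.00228/0.00401 = 0.570.

57.0%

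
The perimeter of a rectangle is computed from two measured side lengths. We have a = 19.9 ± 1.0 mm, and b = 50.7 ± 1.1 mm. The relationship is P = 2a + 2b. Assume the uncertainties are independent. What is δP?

Sums and differences: (δP)² = Σ (cᵢ δxᵢ)².
  (2·δa)² = 4.00;  (2·δb)² = 4.84
δP = √(8.84) = 2.97 mm

2.97 mm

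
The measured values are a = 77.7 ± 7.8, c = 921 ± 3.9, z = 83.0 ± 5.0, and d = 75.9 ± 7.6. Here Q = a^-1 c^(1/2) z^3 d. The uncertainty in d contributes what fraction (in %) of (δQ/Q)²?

19.0%

(δQ/Q)² = (-1·δa/a)² + (½·δc/c)² + (3·δz/z)² + (1·δd/d)²
  a term: (-1×0.100)² = 0.0101
  c term: (0.5×0.00423)² = 4.48e-06
  z term: (3×0.0602)² = 0.0327
  d term: (1×0.100)² = 0.0100
Total = 0.0528. Share from d = 0.0100/0.0528 = 0.190.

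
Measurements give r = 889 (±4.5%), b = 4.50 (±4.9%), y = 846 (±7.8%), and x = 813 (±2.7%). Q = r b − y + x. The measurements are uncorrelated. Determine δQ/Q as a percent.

6.93%

Let p = r·b = 4000. δp/p = √((1·δr/r)² + (1·δb/b)²) = √(0.00202 + 0.00240) = 0.0665, so δp = 266.
Q = p − y + x: δQ = √(δp² + δy² + δx²) = √(70800 + 4350 + 482) = 275
Q = 3970, so δQ/Q = 275/3970 = 0.0693.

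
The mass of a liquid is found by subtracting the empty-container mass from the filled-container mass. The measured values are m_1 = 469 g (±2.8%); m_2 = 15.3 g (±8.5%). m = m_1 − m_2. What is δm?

Each term contributes (cᵢ δxᵢ)² to (δm)²:
  (δm_1)² = 172;  (δm_2)² = 1.69
δm = √(174) = 13.2 g

13.2 g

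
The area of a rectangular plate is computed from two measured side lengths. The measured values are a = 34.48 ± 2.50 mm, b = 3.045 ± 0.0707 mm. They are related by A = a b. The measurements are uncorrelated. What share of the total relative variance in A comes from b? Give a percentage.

(δA/A)² = (1·δa/a)² + (1·δb/b)²
  a term: (1×0.0725)² = 0.00526
  b term: (1×0.0232)² = 0.000539
Total = 0.00580. Share from b = 0.000539/0.00580 = 0.0930.

9.30%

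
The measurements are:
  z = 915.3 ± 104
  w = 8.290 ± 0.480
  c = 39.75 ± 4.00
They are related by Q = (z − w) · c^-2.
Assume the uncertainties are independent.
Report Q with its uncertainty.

Let u = z − w = 907.0. δu = √(δz² + δw²) = √(10800 + 0.230) = 104, so δu/u = 0.115.
Q is then a monomial in u, c:
δQ/Q = √((δu/u)² + (-2·δc/c)²) = √(0.0131 + 0.0405) = 0.232
Q = 0.5740, so δQ = 0.232 × 0.5740 = 0.133.

0.5740 ± 0.133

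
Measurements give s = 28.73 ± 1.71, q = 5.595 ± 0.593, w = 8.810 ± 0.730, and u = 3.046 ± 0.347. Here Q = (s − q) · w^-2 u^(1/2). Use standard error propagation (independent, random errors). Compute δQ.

Let h = s − q = 23.14. δh = √(δs² + δq²) = √(2.92 + 0.352) = 1.81, so δh/h = 0.0782.
Q is then a monomial in h, w, u:
δQ/Q = √((δh/h)² + (-2·δw/w)² + (½·δu/u)²) = √(0.00612 + 0.0275 + 0.00324) = 0.192
Q = 0.5202, so δQ = 0.192 × 0.5202 = 0.0998.

0.0998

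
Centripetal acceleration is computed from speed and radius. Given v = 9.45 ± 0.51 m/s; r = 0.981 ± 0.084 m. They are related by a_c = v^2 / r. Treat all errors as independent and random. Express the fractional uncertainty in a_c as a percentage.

Since a_c is a product/quotient, work with relative uncertainties:
  (2·δv/v)² = (2×0.0540)² = 0.0117;  (-1·δr/r)² = (-1×0.0856)² = 0.00733
δa_c/a_c = √(0.0190) = 0.138

13.8%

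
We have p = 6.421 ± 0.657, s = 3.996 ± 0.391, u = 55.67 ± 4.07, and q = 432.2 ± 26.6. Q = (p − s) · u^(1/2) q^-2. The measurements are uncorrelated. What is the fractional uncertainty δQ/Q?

0.340

Let w = p − s = 2.425. δw = √(δp² + δs²) = √(0.432 + 0.153) = 0.765, so δw/w = 0.315.
Q is then a monomial in w, u, q:
δQ/Q = √((δw/w)² + (½·δu/u)² + (-2·δq/q)²) = √(0.0994 + 0.00134 + 0.0152) = 0.340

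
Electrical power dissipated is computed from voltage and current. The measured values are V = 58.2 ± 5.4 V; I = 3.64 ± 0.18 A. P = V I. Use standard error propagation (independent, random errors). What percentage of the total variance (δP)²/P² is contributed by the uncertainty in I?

22.1%

(δP/P)² = (1·δV/V)² + (1·δI/I)²
  V term: (1×0.0928)² = 0.00861
  I term: (1×0.0495)² = 0.00245
Total = 0.0111. Share from I = 0.00245/0.0111 = 0.221.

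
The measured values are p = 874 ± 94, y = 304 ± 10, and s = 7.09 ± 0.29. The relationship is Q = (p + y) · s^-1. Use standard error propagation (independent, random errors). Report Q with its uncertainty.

166 ± 15.0

Let u = p + y = 1180. δu = √(δp² + δy²) = √(8840 + 100) = 94.5, so δu/u = 0.0802.
Q is then a monomial in u, s:
δQ/Q = √((δu/u)² + (-1·δs/s)²) = √(0.00644 + 0.00167) = 0.0901
Q = 166, so δQ = 0.0901 × 166 = 15.0.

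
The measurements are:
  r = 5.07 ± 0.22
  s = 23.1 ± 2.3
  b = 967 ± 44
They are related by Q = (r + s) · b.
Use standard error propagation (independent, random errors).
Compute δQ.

Let u = r + s = 28.2. δu = √(δr² + δs²) = √(0.0484 + 5.29) = 2.31, so δu/u = 0.0820.
Q is then a monomial in u, b:
δQ/Q = √((δu/u)² + (1·δb/b)²) = √(0.00673 + 0.00207) = 0.0938
Q = 27200, so δQ = 0.0938 × 27200 = 2560.

2560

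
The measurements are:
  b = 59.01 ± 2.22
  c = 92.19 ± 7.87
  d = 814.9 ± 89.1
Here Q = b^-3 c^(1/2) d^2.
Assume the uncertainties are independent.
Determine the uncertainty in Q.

7.75

For a monomial Q ∝ b^-3, c^(1/2), d^2, fractional errors add in quadrature:
  (-3·δb/b)² = (-3×0.0376)² = 0.0127;  (½·δc/c)² = (0.5×0.0854)² = 0.00182;  (2·δd/d)² = (2×0.109)² = 0.0478
δQ/Q = √(0.0624) = 0.250
Q = 31.03, so δQ = 0.250 × 31.03 = 7.75.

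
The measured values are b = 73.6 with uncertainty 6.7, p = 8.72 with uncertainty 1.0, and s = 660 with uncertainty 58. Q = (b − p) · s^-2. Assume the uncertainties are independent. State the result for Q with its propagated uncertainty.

Let u = b − p = 64.9. δu = √(δb² + δp²) = √(44.9 + 1.00) = 6.77, so δu/u = 0.104.
Q is then a monomial in u, s:
δQ/Q = √((δu/u)² + (-2·δs/s)²) = √(0.0109 + 0.0309) = 0.204
Q = 0.000149, so δQ = 0.204 × 0.000149 = 3.04e-05.

(1.49 ± 0.304) × 10^-4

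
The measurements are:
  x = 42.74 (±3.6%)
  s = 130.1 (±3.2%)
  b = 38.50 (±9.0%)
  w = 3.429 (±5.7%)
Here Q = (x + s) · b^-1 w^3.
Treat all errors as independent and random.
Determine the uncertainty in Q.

Let u = x + s = 172.8. δu = √(δx² + δs²) = √(2.37 + 17.3) = 4.44, so δu/u = 0.0257.
Q is then a monomial in u, b, w:
δQ/Q = √((δu/u)² + (-1·δb/b)² + (3·δw/w)²) = √(0.000659 + 0.00810 + 0.0292) = 0.195
Q = 181.0, so δQ = 0.195 × 181.0 = 35.3.

35.3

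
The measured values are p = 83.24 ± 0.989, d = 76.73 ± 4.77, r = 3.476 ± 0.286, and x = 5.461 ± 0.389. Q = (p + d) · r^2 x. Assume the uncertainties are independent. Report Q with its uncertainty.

10560 ± 1920

Let u = p + d = 160.0. δu = √(δp² + δd²) = √(0.978 + 22.8) = 4.87, so δu/u = 0.0305.
Q is then a monomial in u, r, x:
δQ/Q = √((δu/u)² + (2·δr/r)² + (1·δx/x)²) = √(0.000927 + 0.0271 + 0.00507) = 0.182
Q = 10560, so δQ = 0.182 × 10560 = 1920.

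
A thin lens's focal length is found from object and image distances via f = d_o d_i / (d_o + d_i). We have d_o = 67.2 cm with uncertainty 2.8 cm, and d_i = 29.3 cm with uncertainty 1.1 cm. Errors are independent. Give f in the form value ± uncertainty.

20.4 ± 0.593 cm

∂f/∂d_o = (d_i/(d_o+d_i))² = 0.0922;  ∂f/∂d_i = (d_o/(d_o+d_i))² = 0.485
δf = √((∂f/∂d_o · δd_o)² + (∂f/∂d_i · δd_i)²) = √(0.0666 + 0.285) = 0.593 cm
f = 20.4 cm.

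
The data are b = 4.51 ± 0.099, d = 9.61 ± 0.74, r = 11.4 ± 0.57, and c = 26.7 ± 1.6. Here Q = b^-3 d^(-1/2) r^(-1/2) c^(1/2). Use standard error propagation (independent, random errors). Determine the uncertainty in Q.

0.000461

Q is a product of powers, so relative uncertainties combine in quadrature:
  (-3·δb/b)² = (-3×0.0220)² = 0.00434;  (−½·δd/d)² = (-0.5×0.0770)² = 0.00148;  (−½·δr/r)² = (-0.5×0.0500)² = 0.000625;  (½·δc/c)² = (0.5×0.0599)² = 0.000898
δQ/Q = √(0.00734) = 0.0857
Q = 0.00538, so δQ = 0.0857 × 0.00538 = 0.000461.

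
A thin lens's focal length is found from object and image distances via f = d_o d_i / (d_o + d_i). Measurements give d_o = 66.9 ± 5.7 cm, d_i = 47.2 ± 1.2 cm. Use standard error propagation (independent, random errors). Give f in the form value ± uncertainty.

27.7 ± 1.06 cm

∂f/∂d_o = (d_i/(d_o+d_i))² = 0.171;  ∂f/∂d_i = (d_o/(d_o+d_i))² = 0.344
δf = √((∂f/∂d_o · δd_o)² + (∂f/∂d_i · δd_i)²) = √(0.951 + 0.170) = 1.06 cm
f = 27.7 cm.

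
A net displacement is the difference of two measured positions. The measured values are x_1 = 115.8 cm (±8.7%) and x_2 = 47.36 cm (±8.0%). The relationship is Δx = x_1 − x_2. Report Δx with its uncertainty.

Each term contributes (cᵢ δxᵢ)² to (δΔx)²:
  (δx_1)² = 101;  (δx_2)² = 14.4
δΔx = √(116) = 10.8 cm
Δx = 68.44 cm.

68.44 ± 10.8 cm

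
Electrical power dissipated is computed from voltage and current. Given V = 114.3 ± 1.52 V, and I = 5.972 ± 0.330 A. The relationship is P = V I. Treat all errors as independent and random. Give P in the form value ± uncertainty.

682.6 ± 38.8 W

For a monomial P ∝ V, I, fractional errors add in quadrature:
  (1·δV/V)² = (1×0.0133)² = 0.000177;  (1·δI/I)² = (1×0.0553)² = 0.00305
δP/P = √(0.00323) = 0.0568
P = 682.6 W, so δP = 0.0568 × 682.6 = 38.8 W.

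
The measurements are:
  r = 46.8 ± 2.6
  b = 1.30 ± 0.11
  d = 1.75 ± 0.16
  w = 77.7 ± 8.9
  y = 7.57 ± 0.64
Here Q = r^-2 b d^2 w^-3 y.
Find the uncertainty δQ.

Q is a product of powers, so relative uncertainties combine in quadrature:
  (-2·δr/r)² = (-2×0.0556)² = 0.0123;  (1·δb/b)² = (1×0.0846)² = 0.00716;  (2·δd/d)² = (2×0.0914)² = 0.0334;  (-3·δw/w)² = (-3×0.115)² = 0.118;  (1·δy/y)² = (1×0.0845)² = 0.00715
δQ/Q = √(0.178) = 0.422
Q = 2.93e-08, so δQ = 0.422 × 2.93e-08 = 1.24e-08.

1.24e-08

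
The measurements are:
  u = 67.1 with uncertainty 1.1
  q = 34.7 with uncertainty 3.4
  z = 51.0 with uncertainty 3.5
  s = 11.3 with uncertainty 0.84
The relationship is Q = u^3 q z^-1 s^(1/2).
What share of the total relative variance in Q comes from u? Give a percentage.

(δQ/Q)² = (3·δu/u)² + (1·δq/q)² + (-1·δz/z)² + (½·δs/s)²
  u term: (3×0.0164)² = 0.00242
  q term: (1×0.0980)² = 0.00960
  z term: (-1×0.0686)² = 0.00471
  s term: (0.5×0.0743)² = 0.00138
Total = 0.0181. Share from u = 0.00242/0.0181 = 0.134.

13.4%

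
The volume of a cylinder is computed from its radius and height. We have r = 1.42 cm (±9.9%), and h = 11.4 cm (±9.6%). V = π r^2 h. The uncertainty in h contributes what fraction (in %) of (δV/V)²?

(δV/V)² = (2·δr/r)² + (1·δh/h)²
  r term: (2×0.0990)² = 0.0392
  h term: (1×0.0960)² = 0.00922
Total = 0.0484. Share from h = 0.00922/0.0484 = 0.190.

19.0%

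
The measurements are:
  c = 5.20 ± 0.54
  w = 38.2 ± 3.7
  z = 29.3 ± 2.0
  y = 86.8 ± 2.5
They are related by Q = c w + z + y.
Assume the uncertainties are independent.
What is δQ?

28.4

Let p = c·w = 199. δp/p = √((1·δc/c)² + (1·δw/w)²) = √(0.0108 + 0.00938) = 0.142, so δp = 28.2.
Q = p + z + y: δQ = √(δp² + δz² + δy²) = √(796 + 4.00 + 6.25) = 28.4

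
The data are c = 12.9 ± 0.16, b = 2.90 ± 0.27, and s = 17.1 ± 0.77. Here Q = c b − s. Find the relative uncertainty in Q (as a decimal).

0.177

Let p = c·b = 37.4. δp/p = √((1·δc/c)² + (1·δb/b)²) = √(0.000154 + 0.00867) = 0.0939, so δp = 3.51.
Q = p − s: δQ = √(δp² + δs²) = √(12.3 + 0.593) = 3.60
Q = 20.3, so δQ/Q = 3.60/20.3 = 0.177.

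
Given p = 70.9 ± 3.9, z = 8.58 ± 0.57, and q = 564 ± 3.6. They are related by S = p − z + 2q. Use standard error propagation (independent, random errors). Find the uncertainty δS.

8.21

Sums and differences: (δS)² = Σ (cᵢ δxᵢ)².
  (δp)² = 15.2;  (δz)² = 0.325;  (2·δq)² = 51.8
δS = √(67.4) = 8.21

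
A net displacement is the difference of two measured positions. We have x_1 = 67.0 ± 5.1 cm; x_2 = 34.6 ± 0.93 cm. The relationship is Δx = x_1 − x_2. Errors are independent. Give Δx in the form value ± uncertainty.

Δx is a linear combination, so absolute uncertainties add in quadrature:
  (δx_1)² = 26.0;  (δx_2)² = 0.865
δΔx = √(26.9) = 5.18 cm
Δx = 32.4 cm.

32.4 ± 5.18 cm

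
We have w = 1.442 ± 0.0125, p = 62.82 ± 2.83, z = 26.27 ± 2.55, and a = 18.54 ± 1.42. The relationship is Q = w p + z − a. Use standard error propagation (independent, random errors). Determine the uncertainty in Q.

Let h = w·p = 90.59. δh/h = √((1·δw/w)² + (1·δp/p)²) = √(7.51e-05 + 0.00203) = 0.0459, so δh = 4.16.
Q = h + z − a: δQ = √(δh² + δz² + δa²) = √(17.3 + 6.50 + 2.02) = 5.08

5.08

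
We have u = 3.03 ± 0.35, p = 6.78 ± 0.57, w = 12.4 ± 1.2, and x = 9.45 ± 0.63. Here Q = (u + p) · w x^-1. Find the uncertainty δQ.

Let h = u + p = 9.81. δh = √(δu² + δp²) = √(0.122 + 0.325) = 0.669, so δh/h = 0.0682.
Q is then a monomial in h, w, x:
δQ/Q = √((δh/h)² + (1·δw/w)² + (-1·δx/x)²) = √(0.00465 + 0.00937 + 0.00444) = 0.136
Q = 12.9, so δQ = 0.136 × 12.9 = 1.75.

1.75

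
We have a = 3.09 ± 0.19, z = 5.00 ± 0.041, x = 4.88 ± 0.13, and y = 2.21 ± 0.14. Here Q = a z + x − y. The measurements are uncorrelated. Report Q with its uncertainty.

Let p = a·z = 15.4. δp/p = √((1·δa/a)² + (1·δz/z)²) = √(0.00378 + 6.72e-05) = 0.0620, so δp = 0.958.
Q = p + x − y: δQ = √(δp² + δx² + δy²) = √(0.919 + 0.0169 + 0.0196) = 0.977
Q = 18.1.

18.1 ± 0.977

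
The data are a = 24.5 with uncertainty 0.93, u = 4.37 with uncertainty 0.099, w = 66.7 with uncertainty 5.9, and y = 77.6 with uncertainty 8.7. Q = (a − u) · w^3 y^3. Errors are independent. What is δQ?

1.2e+12

Let h = a − u = 20.1. δh = √(δa² + δu²) = √(0.865 + 0.00980) = 0.935, so δh/h = 0.0465.
Q is then a monomial in h, w, y:
δQ/Q = √((δh/h)² + (3·δw/w)² + (3·δy/y)²) = √(0.00216 + 0.0704 + 0.113) = 0.431
Q = 2.79e+12, so δQ = 0.431 × 2.79e+12 = 1.2e+12.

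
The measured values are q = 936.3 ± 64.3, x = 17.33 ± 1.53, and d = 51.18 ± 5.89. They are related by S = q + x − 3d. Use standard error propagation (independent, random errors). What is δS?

Absolute uncertainties add in quadrature for a linear combination:
  (δq)² = 4130;  (δx)² = 2.34;  (3·δd)² = 312
δS = √(4450) = 66.7

66.7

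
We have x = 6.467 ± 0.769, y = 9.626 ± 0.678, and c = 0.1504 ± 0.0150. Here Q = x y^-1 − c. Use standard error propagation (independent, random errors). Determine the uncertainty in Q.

Let p = x·y^-1 = 0.6718. δp/p = √((1·δx/x)² + (-1·δy/y)²) = √(0.0141 + 0.00496) = 0.138, so δp = 0.0929.
Q = p − c: δQ = √(δp² + δc²) = √(0.00862 + 0.000225) = 0.0941

0.0941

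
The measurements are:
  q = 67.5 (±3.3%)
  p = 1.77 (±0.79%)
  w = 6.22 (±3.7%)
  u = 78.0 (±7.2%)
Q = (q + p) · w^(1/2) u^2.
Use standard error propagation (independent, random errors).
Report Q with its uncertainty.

(1.05 ± 0.156) × 10^6

Let h = q + p = 69.3. δh = √(δq² + δp²) = √(4.96 + 0.000196) = 2.23, so δh/h = 0.0322.
Q is then a monomial in h, w, u:
δQ/Q = √((δh/h)² + (½·δw/w)² + (2·δu/u)²) = √(0.00103 + 0.000342 + 0.0207) = 0.149
Q = 1.05e+06, so δQ = 0.149 × 1.05e+06 = 1.56e+05.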